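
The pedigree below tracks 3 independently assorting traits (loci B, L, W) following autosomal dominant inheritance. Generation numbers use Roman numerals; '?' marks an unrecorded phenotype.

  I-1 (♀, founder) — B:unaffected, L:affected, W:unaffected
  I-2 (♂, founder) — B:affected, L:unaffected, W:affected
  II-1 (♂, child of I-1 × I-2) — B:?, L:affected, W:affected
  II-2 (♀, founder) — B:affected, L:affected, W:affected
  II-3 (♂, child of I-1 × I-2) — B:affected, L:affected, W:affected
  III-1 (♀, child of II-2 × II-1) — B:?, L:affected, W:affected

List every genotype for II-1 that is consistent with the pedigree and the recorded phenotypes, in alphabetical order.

II-1 ∈ {Bb Ll Ww, bb Ll Ww}

B/I-1 un ·: bb
B/I-2 aff ·: Bb|BB
B/II-1 ? I-1×I-2: bb|Bb
B/II-2 aff ·: Bb|BB
B/II-3 aff I-1×I-2: Bb
B/III-1 ? II-2×II-1: bb|Bb|BB
⇒ B over [I-1,I-2,II-1,II-2,II-3,III-1]: 13 consistent
L/I-1 aff ·: Ll|LL
L/I-2 un ·: ll
L/II-1 aff I-1×I-2: Ll
L/II-2 aff ·: Ll|LL
L/II-3 aff I-1×I-2: Ll
L/III-1 aff II-2×II-1: Ll|LL
⇒ L over [I-1,I-2,II-1,II-2,II-3,III-1]: 8 consistent
W/I-1 un ·: ww
W/I-2 aff ·: Ww|WW
W/II-1 aff I-1×I-2: Ww
W/II-2 aff ·: Ww|WW
W/II-3 aff I-1×I-2: Ww
W/III-1 aff II-2×II-1: Ww|WW
⇒ W over [I-1,I-2,II-1,II-2,II-3,III-1]: 8 consistent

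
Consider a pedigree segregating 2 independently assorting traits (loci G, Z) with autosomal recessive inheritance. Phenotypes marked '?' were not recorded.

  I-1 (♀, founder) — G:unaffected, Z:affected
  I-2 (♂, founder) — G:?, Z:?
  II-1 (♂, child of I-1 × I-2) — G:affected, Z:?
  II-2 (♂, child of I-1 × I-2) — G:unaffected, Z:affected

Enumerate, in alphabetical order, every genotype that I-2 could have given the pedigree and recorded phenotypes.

G/I-1 un ·: Gg
G/I-2 ? ·: Gg|gg
G/II-1 aff I-1×I-2: gg
G/II-2 un I-1×I-2: GG|Gg
⇒ G over [I-1,I-2,II-1,II-2]: 3 consistent
Z/I-1 aff ·: zz
Z/I-2 ? ·: Zz|zz
Z/II-1 ? I-1×I-2: Zz|zz
Z/II-2 aff I-1×I-2: zz
⇒ Z over [I-1,I-2,II-1,II-2]: 3 consistent

I-2 ∈ {Gg Zz, Gg zz, gg Zz, gg zz}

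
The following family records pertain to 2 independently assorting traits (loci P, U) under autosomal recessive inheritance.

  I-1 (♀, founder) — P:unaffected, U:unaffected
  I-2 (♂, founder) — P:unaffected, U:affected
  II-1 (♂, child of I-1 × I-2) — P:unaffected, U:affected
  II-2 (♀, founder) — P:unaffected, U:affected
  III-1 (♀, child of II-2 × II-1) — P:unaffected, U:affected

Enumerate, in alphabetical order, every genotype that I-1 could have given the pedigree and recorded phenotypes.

I-1 ∈ {PP Uu, Pp Uu}

P/I-1 un ·: PP|Pp
P/I-2 un ·: PP|Pp
P/II-1 un I-1×I-2: PP|Pp
P/II-2 un ·: PP|Pp
P/III-1 un II-2×II-1: PP|Pp
⇒ P over [I-1,I-2,II-1,II-2,III-1]: 24 consistent
U/I-1 un ·: Uu
U/I-2 aff ·: uu
U/II-1 aff I-1×I-2: uu
U/II-2 aff ·: uu
U/III-1 aff II-2×II-1: uu
⇒ U over [I-1,I-2,II-1,II-2,III-1]: 1 consistent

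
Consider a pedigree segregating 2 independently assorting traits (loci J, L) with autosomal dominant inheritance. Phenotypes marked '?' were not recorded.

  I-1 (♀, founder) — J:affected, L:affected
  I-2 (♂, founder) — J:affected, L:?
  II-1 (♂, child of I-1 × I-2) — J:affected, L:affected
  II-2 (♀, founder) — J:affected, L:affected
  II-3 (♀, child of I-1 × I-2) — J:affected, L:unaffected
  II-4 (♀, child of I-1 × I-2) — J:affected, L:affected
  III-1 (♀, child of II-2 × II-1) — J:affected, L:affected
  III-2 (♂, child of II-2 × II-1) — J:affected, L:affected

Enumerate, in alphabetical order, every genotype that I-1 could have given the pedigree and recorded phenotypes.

J/I-1 aff ·: Jj|JJ
J/I-2 aff ·: Jj|JJ
J/II-1 aff I-1×I-2: Jj|JJ
J/II-2 aff ·: Jj|JJ
J/II-3 aff I-1×I-2: Jj|JJ
J/II-4 aff I-1×I-2: Jj|JJ
J/III-1 aff II-2×II-1: Jj|JJ
J/III-2 aff II-2×II-1: Jj|JJ
⇒ J over [I-1,I-2,II-1,II-2,II-3,II-4,III-1,III-2]: 161 consistent
L/I-1 aff ·: Ll
L/I-2 ? ·: ll|Ll
L/II-1 aff I-1×I-2: Ll|LL
L/II-2 aff ·: Ll|LL
L/II-3 un I-1×I-2: ll
L/II-4 aff I-1×I-2: Ll|LL
L/III-1 aff II-2×II-1: Ll|LL
L/III-2 aff II-2×II-1: Ll|LL
⇒ L over [I-1,I-2,II-1,II-2,II-3,II-4,III-1,III-2]: 34 consistent

I-1 ∈ {JJ Ll, Jj Ll}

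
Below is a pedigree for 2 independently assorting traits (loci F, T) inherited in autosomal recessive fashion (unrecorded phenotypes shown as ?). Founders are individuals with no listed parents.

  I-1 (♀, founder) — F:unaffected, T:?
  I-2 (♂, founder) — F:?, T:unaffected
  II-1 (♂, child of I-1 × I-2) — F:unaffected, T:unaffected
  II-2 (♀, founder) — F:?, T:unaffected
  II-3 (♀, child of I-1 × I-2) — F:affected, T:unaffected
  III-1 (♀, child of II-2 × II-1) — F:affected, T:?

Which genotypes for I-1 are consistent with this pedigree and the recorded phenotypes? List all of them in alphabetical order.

I-1 ∈ {Ff TT, Ff Tt, Ff tt}

F/I-1 un ·: Ff
F/I-2 ? ·: Ff|ff
F/II-1 un I-1×I-2: Ff
F/II-2 ? ·: Ff|ff
F/II-3 aff I-1×I-2: ff
F/III-1 aff II-2×II-1: ff
⇒ F over [I-1,I-2,II-1,II-2,II-3,III-1]: 4 consistent
T/I-1 ? ·: TT|Tt|tt
T/I-2 un ·: TT|Tt
T/II-1 un I-1×I-2: TT|Tt
T/II-2 un ·: TT|Tt
T/II-3 un I-1×I-2: TT|Tt
T/III-1 ? II-2×II-1: TT|Tt|tt
⇒ T over [I-1,I-2,II-1,II-2,II-3,III-1]: 61 consistent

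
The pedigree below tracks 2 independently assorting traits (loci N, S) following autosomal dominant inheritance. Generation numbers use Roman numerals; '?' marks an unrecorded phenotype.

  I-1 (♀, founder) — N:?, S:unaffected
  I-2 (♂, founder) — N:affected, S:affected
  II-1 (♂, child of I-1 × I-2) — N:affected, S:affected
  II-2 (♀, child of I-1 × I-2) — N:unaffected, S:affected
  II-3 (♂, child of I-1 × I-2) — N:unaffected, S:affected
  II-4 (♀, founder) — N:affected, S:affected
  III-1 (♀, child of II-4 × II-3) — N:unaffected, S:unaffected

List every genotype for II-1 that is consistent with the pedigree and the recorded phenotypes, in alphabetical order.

II-1 ∈ {NN Ss, Nn Ss}

N/I-1 ? ·: nn|Nn
N/I-2 aff ·: Nn
N/II-1 aff I-1×I-2: Nn|NN
N/II-2 un I-1×I-2: nn
N/II-3 un I-1×I-2: nn
N/II-4 aff ·: Nn
N/III-1 un II-4×II-3: nn
⇒ N over [I-1,I-2,II-1,II-2,II-3,II-4,III-1]: 3 consistent
S/I-1 un ·: ss
S/I-2 aff ·: Ss|SS
S/II-1 aff I-1×I-2: Ss
S/II-2 aff I-1×I-2: Ss
S/II-3 aff I-1×I-2: Ss
S/II-4 aff ·: Ss
S/III-1 un II-4×II-3: ss
⇒ S over [I-1,I-2,II-1,II-2,II-3,II-4,III-1]: 2 consistent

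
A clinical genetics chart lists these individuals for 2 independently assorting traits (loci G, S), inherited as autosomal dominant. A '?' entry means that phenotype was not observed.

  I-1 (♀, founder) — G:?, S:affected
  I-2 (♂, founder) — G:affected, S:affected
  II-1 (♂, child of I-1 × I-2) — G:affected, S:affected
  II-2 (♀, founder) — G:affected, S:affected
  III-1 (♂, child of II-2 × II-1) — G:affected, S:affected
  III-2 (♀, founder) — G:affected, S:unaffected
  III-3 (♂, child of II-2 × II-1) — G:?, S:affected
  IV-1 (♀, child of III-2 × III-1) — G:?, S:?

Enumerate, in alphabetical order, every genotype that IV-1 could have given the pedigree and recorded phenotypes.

G/I-1 ? ·: gg|Gg|GG
G/I-2 aff ·: Gg|GG
G/II-1 aff I-1×I-2: Gg|GG
G/II-2 aff ·: Gg|GG
G/III-1 aff II-2×II-1: Gg|GG
G/III-2 aff ·: Gg|GG
G/III-3 ? II-2×II-1: gg|Gg|GG
G/IV-1 ? III-2×III-1: gg|Gg|GG
⇒ G over [I-1,I-2,II-1,II-2,III-1,III-2,III-3,IV-1]: 276 consistent
S/I-1 aff ·: Ss|SS
S/I-2 aff ·: Ss|SS
S/II-1 aff I-1×I-2: Ss|SS
S/II-2 aff ·: Ss|SS
S/III-1 aff II-2×II-1: Ss|SS
S/III-2 un ·: ss
S/III-3 aff II-2×II-1: Ss|SS
S/IV-1 ? III-2×III-1: ss|Ss
⇒ S over [I-1,I-2,II-1,II-2,III-1,III-2,III-3,IV-1]: 64 consistent

IV-1 ∈ {GG Ss, GG ss, Gg Ss, Gg ss, gg Ss, gg ss}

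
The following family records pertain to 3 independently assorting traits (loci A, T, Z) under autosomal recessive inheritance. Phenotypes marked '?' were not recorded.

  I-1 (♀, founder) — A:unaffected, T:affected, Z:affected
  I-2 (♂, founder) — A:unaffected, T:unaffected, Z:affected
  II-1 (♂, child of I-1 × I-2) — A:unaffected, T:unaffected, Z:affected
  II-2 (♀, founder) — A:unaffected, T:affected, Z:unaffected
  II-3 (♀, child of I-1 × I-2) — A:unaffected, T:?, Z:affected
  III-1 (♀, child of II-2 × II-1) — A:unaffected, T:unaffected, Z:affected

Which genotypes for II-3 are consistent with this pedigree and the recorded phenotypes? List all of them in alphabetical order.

A/I-1 un ·: AA|Aa
A/I-2 un ·: AA|Aa
A/II-1 un I-1×I-2: AA|Aa
A/II-2 un ·: AA|Aa
A/II-3 un I-1×I-2: AA|Aa
A/III-1 un II-2×II-1: AA|Aa
⇒ A over [I-1,I-2,II-1,II-2,II-3,III-1]: 45 consistent
T/I-1 aff ·: tt
T/I-2 un ·: TT|Tt
T/II-1 un I-1×I-2: Tt
T/II-2 aff ·: tt
T/II-3 ? I-1×I-2: Tt|tt
T/III-1 un II-2×II-1: Tt
⇒ T over [I-1,I-2,II-1,II-2,II-3,III-1]: 3 consistent
Z/I-1 aff ·: zz
Z/I-2 aff ·: zz
Z/II-1 aff I-1×I-2: zz
Z/II-2 un ·: Zz
Z/II-3 aff I-1×I-2: zz
Z/III-1 aff II-2×II-1: zz
⇒ Z over [I-1,I-2,II-1,II-2,II-3,III-1]: 1 consistent

II-3 ∈ {AA Tt zz, AA tt zz, Aa Tt zz, Aa tt zz}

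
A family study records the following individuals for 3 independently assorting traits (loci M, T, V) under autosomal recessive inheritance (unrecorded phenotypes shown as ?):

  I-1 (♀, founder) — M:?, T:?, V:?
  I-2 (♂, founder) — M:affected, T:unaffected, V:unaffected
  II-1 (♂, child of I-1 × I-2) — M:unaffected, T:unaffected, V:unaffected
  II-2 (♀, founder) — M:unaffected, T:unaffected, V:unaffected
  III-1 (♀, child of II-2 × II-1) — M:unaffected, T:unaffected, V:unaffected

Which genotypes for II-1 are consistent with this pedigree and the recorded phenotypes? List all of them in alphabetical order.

II-1 ∈ {Mm TT VV, Mm TT Vv, Mm Tt VV, Mm Tt Vv}

M/I-1 ? ·: MM|Mm
M/I-2 aff ·: mm
M/II-1 un I-1×I-2: Mm
M/II-2 un ·: MM|Mm
M/III-1 un II-2×II-1: MM|Mm
⇒ M over [I-1,I-2,II-1,II-2,III-1]: 8 consistent
T/I-1 ? ·: TT|Tt|tt
T/I-2 un ·: TT|Tt
T/II-1 un I-1×I-2: TT|Tt
T/II-2 un ·: TT|Tt
T/III-1 un II-2×II-1: TT|Tt
⇒ T over [I-1,I-2,II-1,II-2,III-1]: 32 consistent
V/I-1 ? ·: VV|Vv|vv
V/I-2 un ·: VV|Vv
V/II-1 un I-1×I-2: VV|Vv
V/II-2 un ·: VV|Vv
V/III-1 un II-2×II-1: VV|Vv
⇒ V over [I-1,I-2,II-1,II-2,III-1]: 32 consistent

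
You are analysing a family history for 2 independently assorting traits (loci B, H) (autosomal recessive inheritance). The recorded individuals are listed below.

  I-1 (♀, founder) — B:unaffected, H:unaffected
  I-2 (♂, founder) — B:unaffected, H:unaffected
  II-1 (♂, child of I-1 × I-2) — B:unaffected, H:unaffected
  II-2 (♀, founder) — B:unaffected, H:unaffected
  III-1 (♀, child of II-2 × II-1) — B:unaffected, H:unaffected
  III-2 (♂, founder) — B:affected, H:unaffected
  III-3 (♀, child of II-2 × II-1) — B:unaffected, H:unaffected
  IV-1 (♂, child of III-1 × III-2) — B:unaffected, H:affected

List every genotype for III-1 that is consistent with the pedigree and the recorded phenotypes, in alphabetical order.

III-1 ∈ {BB Hh, Bb Hh}

B/I-1 un ·: BB|Bb
B/I-2 un ·: BB|Bb
B/II-1 un I-1×I-2: BB|Bb
B/II-2 un ·: BB|Bb
B/III-1 un II-2×II-1: BB|Bb
B/III-2 aff ·: bb
B/III-3 un II-2×II-1: BB|Bb
B/IV-1 un III-1×III-2: Bb
⇒ B over [I-1,I-2,II-1,II-2,III-1,III-2,III-3,IV-1]: 44 consistent
H/I-1 un ·: HH|Hh
H/I-2 un ·: HH|Hh
H/II-1 un I-1×I-2: HH|Hh
H/II-2 un ·: HH|Hh
H/III-1 un II-2×II-1: Hh
H/III-2 un ·: Hh
H/III-3 un II-2×II-1: HH|Hh
H/IV-1 aff III-1×III-2: hh
⇒ H over [I-1,I-2,II-1,II-2,III-1,III-2,III-3,IV-1]: 20 consistent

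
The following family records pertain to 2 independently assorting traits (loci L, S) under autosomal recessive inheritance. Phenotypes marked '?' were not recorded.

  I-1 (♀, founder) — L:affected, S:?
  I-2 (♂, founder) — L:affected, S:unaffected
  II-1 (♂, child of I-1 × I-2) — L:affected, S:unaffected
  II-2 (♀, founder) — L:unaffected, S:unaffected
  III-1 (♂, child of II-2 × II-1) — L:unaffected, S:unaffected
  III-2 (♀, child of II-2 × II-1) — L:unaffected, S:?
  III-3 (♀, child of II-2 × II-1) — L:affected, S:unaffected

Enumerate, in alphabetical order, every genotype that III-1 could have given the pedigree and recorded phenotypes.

L/I-1 aff ·: ll
L/I-2 aff ·: ll
L/II-1 aff I-1×I-2: ll
L/II-2 un ·: Ll
L/III-1 un II-2×II-1: Ll
L/III-2 un II-2×II-1: Ll
L/III-3 aff II-2×II-1: ll
⇒ L over [I-1,I-2,II-1,II-2,III-1,III-2,III-3]: 1 consistent
S/I-1 ? ·: SS|Ss|ss
S/I-2 un ·: SS|Ss
S/II-1 un I-1×I-2: SS|Ss
S/II-2 un ·: SS|Ss
S/III-1 un II-2×II-1: SS|Ss
S/III-2 ? II-2×II-1: SS|Ss|ss
S/III-3 un II-2×II-1: SS|Ss
⇒ S over [I-1,I-2,II-1,II-2,III-1,III-2,III-3]: 136 consistent

III-1 ∈ {Ll SS, Ll Ss}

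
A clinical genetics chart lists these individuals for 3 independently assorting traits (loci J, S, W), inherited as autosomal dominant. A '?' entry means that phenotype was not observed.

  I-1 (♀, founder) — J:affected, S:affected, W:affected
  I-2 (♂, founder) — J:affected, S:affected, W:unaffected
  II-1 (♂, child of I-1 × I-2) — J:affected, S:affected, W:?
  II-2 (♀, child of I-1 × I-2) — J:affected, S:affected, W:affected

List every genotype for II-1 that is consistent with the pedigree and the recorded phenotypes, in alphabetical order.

II-1 ∈ {JJ SS Ww, JJ SS ww, JJ Ss Ww, JJ Ss ww, Jj SS Ww, Jj SS ww, Jj Ss Ww, Jj Ss ww}

J/I-1 aff ·: Jj|JJ
J/I-2 aff ·: Jj|JJ
J/II-1 aff I-1×I-2: Jj|JJ
J/II-2 aff I-1×I-2: Jj|JJ
⇒ J over [I-1,I-2,II-1,II-2]: 13 consistent
S/I-1 aff ·: Ss|SS
S/I-2 aff ·: Ss|SS
S/II-1 aff I-1×I-2: Ss|SS
S/II-2 aff I-1×I-2: Ss|SS
⇒ S over [I-1,I-2,II-1,II-2]: 13 consistent
W/I-1 aff ·: Ww|WW
W/I-2 un ·: ww
W/II-1 ? I-1×I-2: ww|Ww
W/II-2 aff I-1×I-2: Ww
⇒ W over [I-1,I-2,II-1,II-2]: 3 consistent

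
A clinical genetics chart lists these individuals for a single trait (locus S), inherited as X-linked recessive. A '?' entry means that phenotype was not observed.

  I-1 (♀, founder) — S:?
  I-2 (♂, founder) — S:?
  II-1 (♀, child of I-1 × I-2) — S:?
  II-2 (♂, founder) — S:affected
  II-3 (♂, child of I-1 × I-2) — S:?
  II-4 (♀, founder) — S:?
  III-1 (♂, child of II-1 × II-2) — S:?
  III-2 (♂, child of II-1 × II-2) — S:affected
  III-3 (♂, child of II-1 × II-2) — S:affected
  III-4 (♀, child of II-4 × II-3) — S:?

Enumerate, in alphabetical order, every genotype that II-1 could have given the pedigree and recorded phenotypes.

S/I-1 ? ·: X^SX^S|X^SX^s|X^sX^s
S/I-2 ? ·: X^SY|X^sY
S/II-1 ? I-1×I-2: X^SX^s|X^sX^s
S/II-2 aff ·: X^sY
S/II-3 ? I-1×I-2: X^SY|X^sY
S/II-4 ? ·: X^SX^S|X^SX^s|X^sX^s
S/III-1 ? II-1×II-2: X^SY|X^sY
S/III-2 aff II-1×II-2: X^sY
S/III-3 aff II-1×II-2: X^sY
S/III-4 ? II-4×II-3: X^SX^S|X^SX^s|X^sX^s
⇒ S over [I-1,I-2,II-1,II-2,II-3,II-4,III-1,III-2,III-3,III-4]: 60 consistent

II-1 ∈ {X^SX^s, X^sX^s}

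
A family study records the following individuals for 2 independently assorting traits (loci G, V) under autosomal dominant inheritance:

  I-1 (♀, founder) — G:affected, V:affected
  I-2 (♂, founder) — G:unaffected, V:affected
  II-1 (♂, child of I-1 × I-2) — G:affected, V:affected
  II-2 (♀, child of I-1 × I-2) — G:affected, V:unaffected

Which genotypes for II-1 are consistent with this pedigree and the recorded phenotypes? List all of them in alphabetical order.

II-1 ∈ {Gg VV, Gg Vv}

G/I-1 aff ·: Gg|GG
G/I-2 un ·: gg
G/II-1 aff I-1×I-2: Gg
G/II-2 aff I-1×I-2: Gg
⇒ G over [I-1,I-2,II-1,II-2]: 2 consistent
V/I-1 aff ·: Vv
V/I-2 aff ·: Vv
V/II-1 aff I-1×I-2: Vv|VV
V/II-2 un I-1×I-2: vv
⇒ V over [I-1,I-2,II-1,II-2]: 2 consistent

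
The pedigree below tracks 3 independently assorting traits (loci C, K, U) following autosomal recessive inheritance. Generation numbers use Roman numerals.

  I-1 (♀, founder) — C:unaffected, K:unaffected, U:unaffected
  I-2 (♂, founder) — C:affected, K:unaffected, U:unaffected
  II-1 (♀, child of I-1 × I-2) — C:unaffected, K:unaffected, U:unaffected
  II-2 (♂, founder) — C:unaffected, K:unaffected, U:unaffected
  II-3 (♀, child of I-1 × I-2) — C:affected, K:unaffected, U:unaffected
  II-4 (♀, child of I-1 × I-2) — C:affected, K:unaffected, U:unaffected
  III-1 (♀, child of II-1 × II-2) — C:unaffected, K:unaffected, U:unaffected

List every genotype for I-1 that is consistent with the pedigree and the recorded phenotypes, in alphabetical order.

C/I-1 un ·: Cc
C/I-2 aff ·: cc
C/II-1 un I-1×I-2: Cc
C/II-2 un ·: CC|Cc
C/II-3 aff I-1×I-2: cc
C/II-4 aff I-1×I-2: cc
C/III-1 un II-1×II-2: CC|Cc
⇒ C over [I-1,I-2,II-1,II-2,II-3,II-4,III-1]: 4 consistent
K/I-1 un ·: KK|Kk
K/I-2 un ·: KK|Kk
K/II-1 un I-1×I-2: KK|Kk
K/II-2 un ·: KK|Kk
K/II-3 un I-1×I-2: KK|Kk
K/II-4 un I-1×I-2: KK|Kk
K/III-1 un II-1×II-2: KK|Kk
⇒ K over [I-1,I-2,II-1,II-2,II-3,II-4,III-1]: 87 consistent
U/I-1 un ·: UU|Uu
U/I-2 un ·: UU|Uu
U/II-1 un I-1×I-2: UU|Uu
U/II-2 un ·: UU|Uu
U/II-3 un I-1×I-2: UU|Uu
U/II-4 un I-1×I-2: UU|Uu
U/III-1 un II-1×II-2: UU|Uu
⇒ U over [I-1,I-2,II-1,II-2,II-3,II-4,III-1]: 87 consistent

I-1 ∈ {Cc KK UU, Cc KK Uu, Cc Kk UU, Cc Kk Uu}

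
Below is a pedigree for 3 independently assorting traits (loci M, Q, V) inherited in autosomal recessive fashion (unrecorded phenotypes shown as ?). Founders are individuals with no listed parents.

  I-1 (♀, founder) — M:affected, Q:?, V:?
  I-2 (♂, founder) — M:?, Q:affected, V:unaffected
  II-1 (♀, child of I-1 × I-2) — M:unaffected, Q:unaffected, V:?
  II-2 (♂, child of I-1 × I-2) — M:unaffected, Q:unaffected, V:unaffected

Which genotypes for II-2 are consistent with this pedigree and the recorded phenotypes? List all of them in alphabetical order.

M/I-1 aff ·: mm
M/I-2 ? ·: MM|Mm
M/II-1 un I-1×I-2: Mm
M/II-2 un I-1×I-2: Mm
⇒ M over [I-1,I-2,II-1,II-2]: 2 consistent
Q/I-1 ? ·: QQ|Qq
Q/I-2 aff ·: qq
Q/II-1 un I-1×I-2: Qq
Q/II-2 un I-1×I-2: Qq
⇒ Q over [I-1,I-2,II-1,II-2]: 2 consistent
V/I-1 ? ·: VV|Vv|vv
V/I-2 un ·: VV|Vv
V/II-1 ? I-1×I-2: VV|Vv|vv
V/II-2 un I-1×I-2: VV|Vv
⇒ V over [I-1,I-2,II-1,II-2]: 18 consistent

II-2 ∈ {Mm Qq VV, Mm Qq Vv}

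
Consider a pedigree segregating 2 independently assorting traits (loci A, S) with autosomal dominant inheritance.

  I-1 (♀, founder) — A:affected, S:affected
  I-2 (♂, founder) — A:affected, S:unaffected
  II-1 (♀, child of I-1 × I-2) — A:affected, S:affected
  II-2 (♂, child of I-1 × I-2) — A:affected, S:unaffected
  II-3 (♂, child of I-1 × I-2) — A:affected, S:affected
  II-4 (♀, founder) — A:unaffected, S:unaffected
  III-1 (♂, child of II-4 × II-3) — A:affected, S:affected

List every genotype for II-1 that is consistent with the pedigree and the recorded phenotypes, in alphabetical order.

A/I-1 aff ·: Aa|AA
A/I-2 aff ·: Aa|AA
A/II-1 aff I-1×I-2: Aa|AA
A/II-2 aff I-1×I-2: Aa|AA
A/II-3 aff I-1×I-2: Aa|AA
A/II-4 un ·: aa
A/III-1 aff II-4×II-3: Aa
⇒ A over [I-1,I-2,II-1,II-2,II-3,II-4,III-1]: 25 consistent
S/I-1 aff ·: Ss
S/I-2 un ·: ss
S/II-1 aff I-1×I-2: Ss
S/II-2 un I-1×I-2: ss
S/II-3 aff I-1×I-2: Ss
S/II-4 un ·: ss
S/III-1 aff II-4×II-3: Ss
⇒ S over [I-1,I-2,II-1,II-2,II-3,II-4,III-1]: 1 consistent

II-1 ∈ {AA Ss, Aa Ss}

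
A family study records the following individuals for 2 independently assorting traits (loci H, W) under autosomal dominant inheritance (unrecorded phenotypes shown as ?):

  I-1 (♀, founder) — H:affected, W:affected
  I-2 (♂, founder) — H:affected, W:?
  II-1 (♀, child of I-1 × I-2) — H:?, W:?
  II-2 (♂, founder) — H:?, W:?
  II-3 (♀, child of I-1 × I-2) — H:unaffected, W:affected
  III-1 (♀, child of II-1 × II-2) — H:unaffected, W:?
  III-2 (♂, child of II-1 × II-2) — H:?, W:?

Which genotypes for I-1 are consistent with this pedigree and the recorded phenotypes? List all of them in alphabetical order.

H/I-1 aff ·: Hh
H/I-2 aff ·: Hh
H/II-1 ? I-1×I-2: hh|Hh
H/II-2 ? ·: hh|Hh
H/II-3 un I-1×I-2: hh
H/III-1 un II-1×II-2: hh
H/III-2 ? II-1×II-2: hh|Hh|HH
⇒ H over [I-1,I-2,II-1,II-2,II-3,III-1,III-2]: 8 consistent
W/I-1 aff ·: Ww|WW
W/I-2 ? ·: ww|Ww|WW
W/II-1 ? I-1×I-2: ww|Ww|WW
W/II-2 ? ·: ww|Ww|WW
W/II-3 aff I-1×I-2: Ww|WW
W/III-1 ? II-1×II-2: ww|Ww|WW
W/III-2 ? II-1×II-2: ww|Ww|WW
⇒ W over [I-1,I-2,II-1,II-2,II-3,III-1,III-2]: 196 consistent

I-1 ∈ {Hh WW, Hh Ww}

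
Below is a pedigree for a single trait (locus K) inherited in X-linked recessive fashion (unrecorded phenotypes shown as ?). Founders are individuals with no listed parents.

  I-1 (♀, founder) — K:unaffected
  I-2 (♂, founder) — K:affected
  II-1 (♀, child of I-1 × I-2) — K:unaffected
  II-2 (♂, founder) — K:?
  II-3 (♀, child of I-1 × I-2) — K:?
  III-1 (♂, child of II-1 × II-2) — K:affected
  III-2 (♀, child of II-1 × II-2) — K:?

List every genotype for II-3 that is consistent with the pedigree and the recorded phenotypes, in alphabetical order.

K/I-1 un ·: X^KX^K|X^KX^k
K/I-2 aff ·: X^kY
K/II-1 un I-1×I-2: X^KX^k
K/II-2 ? ·: X^KY|X^kY
K/II-3 ? I-1×I-2: X^KX^k|X^kX^k
K/III-1 aff II-1×II-2: X^kY
K/III-2 ? II-1×II-2: X^KX^K|X^KX^k|X^kX^k
⇒ K over [I-1,I-2,II-1,II-2,II-3,III-1,III-2]: 12 consistent

II-3 ∈ {X^KX^k, X^kX^k}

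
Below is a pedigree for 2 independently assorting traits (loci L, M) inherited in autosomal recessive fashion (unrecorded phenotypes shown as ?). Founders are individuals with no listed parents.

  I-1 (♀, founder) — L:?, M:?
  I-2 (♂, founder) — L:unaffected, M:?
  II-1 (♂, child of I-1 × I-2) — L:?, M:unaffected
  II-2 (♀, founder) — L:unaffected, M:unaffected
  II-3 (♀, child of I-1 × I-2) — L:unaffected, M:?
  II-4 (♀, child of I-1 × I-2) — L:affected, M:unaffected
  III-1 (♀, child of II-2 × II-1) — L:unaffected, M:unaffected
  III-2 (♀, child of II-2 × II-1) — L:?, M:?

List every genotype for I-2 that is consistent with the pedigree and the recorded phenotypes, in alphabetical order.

I-2 ∈ {Ll MM, Ll Mm, Ll mm}

L/I-1 ? ·: Ll|ll
L/I-2 un ·: Ll
L/II-1 ? I-1×I-2: LL|Ll|ll
L/II-2 un ·: LL|Ll
L/II-3 un I-1×I-2: LL|Ll
L/II-4 aff I-1×I-2: ll
L/III-1 un II-2×II-1: LL|Ll
L/III-2 ? II-2×II-1: LL|Ll|ll
⇒ L over [I-1,I-2,II-1,II-2,II-3,II-4,III-1,III-2]: 49 consistent
M/I-1 ? ·: MM|Mm|mm
M/I-2 ? ·: MM|Mm|mm
M/II-1 un I-1×I-2: MM|Mm
M/II-2 un ·: MM|Mm
M/II-3 ? I-1×I-2: MM|Mm|mm
M/II-4 un I-1×I-2: MM|Mm
M/III-1 un II-2×II-1: MM|Mm
M/III-2 ? II-2×II-1: MM|Mm|mm
⇒ M over [I-1,I-2,II-1,II-2,II-3,II-4,III-1,III-2]: 275 consistent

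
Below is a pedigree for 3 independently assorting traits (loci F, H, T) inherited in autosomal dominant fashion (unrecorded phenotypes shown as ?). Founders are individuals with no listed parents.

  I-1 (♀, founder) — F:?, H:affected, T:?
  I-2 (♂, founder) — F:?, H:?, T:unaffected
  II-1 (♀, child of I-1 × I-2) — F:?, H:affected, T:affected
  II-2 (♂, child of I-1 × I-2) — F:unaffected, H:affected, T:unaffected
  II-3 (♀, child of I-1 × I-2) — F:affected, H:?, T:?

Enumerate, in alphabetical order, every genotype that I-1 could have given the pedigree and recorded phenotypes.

F/I-1 ? ·: ff|Ff
F/I-2 ? ·: ff|Ff
F/II-1 ? I-1×I-2: ff|Ff|FF
F/II-2 un I-1×I-2: ff
F/II-3 aff I-1×I-2: Ff|FF
⇒ F over [I-1,I-2,II-1,II-2,II-3]: 10 consistent
H/I-1 aff ·: Hh|HH
H/I-2 ? ·: hh|Hh|HH
H/II-1 aff I-1×I-2: Hh|HH
H/II-2 aff I-1×I-2: Hh|HH
H/II-3 ? I-1×I-2: hh|Hh|HH
⇒ H over [I-1,I-2,II-1,II-2,II-3]: 32 consistent
T/I-1 ? ·: Tt
T/I-2 un ·: tt
T/II-1 aff I-1×I-2: Tt
T/II-2 un I-1×I-2: tt
T/II-3 ? I-1×I-2: tt|Tt
⇒ T over [I-1,I-2,II-1,II-2,II-3]: 2 consistent

I-1 ∈ {Ff HH Tt, Ff Hh Tt, ff HH Tt, ff Hh Tt}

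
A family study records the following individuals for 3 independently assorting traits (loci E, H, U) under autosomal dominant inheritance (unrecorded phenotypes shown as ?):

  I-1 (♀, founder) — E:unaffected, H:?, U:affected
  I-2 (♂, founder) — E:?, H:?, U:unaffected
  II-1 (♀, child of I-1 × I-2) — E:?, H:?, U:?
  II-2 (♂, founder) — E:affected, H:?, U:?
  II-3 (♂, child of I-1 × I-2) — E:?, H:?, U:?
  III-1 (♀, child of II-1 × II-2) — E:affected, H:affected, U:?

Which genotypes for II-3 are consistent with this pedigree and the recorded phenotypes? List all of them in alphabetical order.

E/I-1 un ·: ee
E/I-2 ? ·: ee|Ee|EE
E/II-1 ? I-1×I-2: ee|Ee
E/II-2 aff ·: Ee|EE
E/II-3 ? I-1×I-2: ee|Ee
E/III-1 aff II-1×II-2: Ee|EE
⇒ E over [I-1,I-2,II-1,II-2,II-3,III-1]: 18 consistent
H/I-1 ? ·: hh|Hh|HH
H/I-2 ? ·: hh|Hh|HH
H/II-1 ? I-1×I-2: hh|Hh|HH
H/II-2 ? ·: hh|Hh|HH
H/II-3 ? I-1×I-2: hh|Hh|HH
H/III-1 aff II-1×II-2: Hh|HH
⇒ H over [I-1,I-2,II-1,II-2,II-3,III-1]: 113 consistent
U/I-1 aff ·: Uu|UU
U/I-2 un ·: uu
U/II-1 ? I-1×I-2: uu|Uu
U/II-2 ? ·: uu|Uu|UU
U/II-3 ? I-1×I-2: uu|Uu
U/III-1 ? II-1×II-2: uu|Uu|UU
⇒ U over [I-1,I-2,II-1,II-2,II-3,III-1]: 29 consistent

II-3 ∈ {Ee HH Uu, Ee HH uu, Ee Hh Uu, Ee Hh uu, Ee hh Uu, Ee hh uu, ee HH Uu, ee HH uu, ee Hh Uu, ee Hh uu, ee hh Uu, ee hh uu}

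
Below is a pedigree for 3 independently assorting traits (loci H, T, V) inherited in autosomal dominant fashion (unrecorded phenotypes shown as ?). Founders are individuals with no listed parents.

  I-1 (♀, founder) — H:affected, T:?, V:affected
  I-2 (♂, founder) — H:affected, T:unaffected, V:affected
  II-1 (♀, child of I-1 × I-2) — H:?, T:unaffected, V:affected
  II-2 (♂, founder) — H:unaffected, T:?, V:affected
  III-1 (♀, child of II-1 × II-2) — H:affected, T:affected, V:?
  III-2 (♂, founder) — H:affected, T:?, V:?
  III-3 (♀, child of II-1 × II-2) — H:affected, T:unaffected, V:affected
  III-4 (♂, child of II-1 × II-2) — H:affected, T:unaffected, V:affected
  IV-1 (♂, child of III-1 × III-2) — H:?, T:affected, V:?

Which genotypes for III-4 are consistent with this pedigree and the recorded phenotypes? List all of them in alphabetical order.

III-4 ∈ {Hh tt VV, Hh tt Vv}

H/I-1 aff ·: Hh|HH
H/I-2 aff ·: Hh|HH
H/II-1 ? I-1×I-2: Hh|HH
H/II-2 un ·: hh
H/III-1 aff II-1×II-2: Hh
H/III-2 aff ·: Hh|HH
H/III-3 aff II-1×II-2: Hh
H/III-4 aff II-1×II-2: Hh
H/IV-1 ? III-1×III-2: hh|Hh|HH
⇒ H over [I-1,I-2,II-1,II-2,III-1,III-2,III-3,III-4,IV-1]: 35 consistent
T/I-1 ? ·: tt|Tt
T/I-2 un ·: tt
T/II-1 un I-1×I-2: tt
T/II-2 ? ·: Tt
T/III-1 aff II-1×II-2: Tt
T/III-2 ? ·: tt|Tt|TT
T/III-3 un II-1×II-2: tt
T/III-4 un II-1×II-2: tt
T/IV-1 aff III-1×III-2: Tt|TT
⇒ T over [I-1,I-2,II-1,II-2,III-1,III-2,III-3,III-4,IV-1]: 10 consistent
V/I-1 aff ·: Vv|VV
V/I-2 aff ·: Vv|VV
V/II-1 aff I-1×I-2: Vv|VV
V/II-2 aff ·: Vv|VV
V/III-1 ? II-1×II-2: vv|Vv|VV
V/III-2 ? ·: vv|Vv|VV
V/III-3 aff II-1×II-2: Vv|VV
V/III-4 aff II-1×II-2: Vv|VV
V/IV-1 ? III-1×III-2: vv|Vv|VV
⇒ V over [I-1,I-2,II-1,II-2,III-1,III-2,III-3,III-4,IV-1]: 504 consistent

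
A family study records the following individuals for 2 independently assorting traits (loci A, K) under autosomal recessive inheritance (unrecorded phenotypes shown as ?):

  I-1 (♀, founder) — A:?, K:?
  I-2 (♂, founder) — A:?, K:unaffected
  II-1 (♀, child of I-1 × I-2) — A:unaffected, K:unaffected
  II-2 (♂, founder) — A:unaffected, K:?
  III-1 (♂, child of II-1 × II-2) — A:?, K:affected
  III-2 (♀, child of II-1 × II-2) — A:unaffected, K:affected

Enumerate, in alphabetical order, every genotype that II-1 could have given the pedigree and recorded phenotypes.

II-1 ∈ {AA Kk, Aa Kk}

A/I-1 ? ·: AA|Aa|aa
A/I-2 ? ·: AA|Aa|aa
A/II-1 un I-1×I-2: AA|Aa
A/II-2 un ·: AA|Aa
A/III-1 ? II-1×II-2: AA|Aa|aa
A/III-2 un II-1×II-2: AA|Aa
⇒ A over [I-1,I-2,II-1,II-2,III-1,III-2]: 90 consistent
K/I-1 ? ·: KK|Kk|kk
K/I-2 un ·: KK|Kk
K/II-1 un I-1×I-2: Kk
K/II-2 ? ·: Kk|kk
K/III-1 aff II-1×II-2: kk
K/III-2 aff II-1×II-2: kk
⇒ K over [I-1,I-2,II-1,II-2,III-1,III-2]: 10 consistent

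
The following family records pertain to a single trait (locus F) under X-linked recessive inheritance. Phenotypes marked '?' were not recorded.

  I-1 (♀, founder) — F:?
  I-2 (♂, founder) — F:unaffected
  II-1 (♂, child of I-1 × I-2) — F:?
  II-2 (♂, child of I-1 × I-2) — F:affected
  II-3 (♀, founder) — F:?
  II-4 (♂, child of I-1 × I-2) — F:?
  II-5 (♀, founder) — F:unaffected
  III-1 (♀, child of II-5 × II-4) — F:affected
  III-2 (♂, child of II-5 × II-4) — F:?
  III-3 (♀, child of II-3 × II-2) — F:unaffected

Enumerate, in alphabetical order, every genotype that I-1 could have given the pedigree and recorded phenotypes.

I-1 ∈ {X^FX^f, X^fX^f}

F/I-1 ? ·: X^FX^f|X^fX^f
F/I-2 un ·: X^FY
F/II-1 ? I-1×I-2: X^FY|X^fY
F/II-2 aff I-1×I-2: X^fY
F/II-3 ? ·: X^FX^F|X^FX^f
F/II-4 ? I-1×I-2: X^fY
F/II-5 un ·: X^FX^f
F/III-1 aff II-5×II-4: X^fX^f
F/III-2 ? II-5×II-4: X^FY|X^fY
F/III-3 un II-3×II-2: X^FX^f
⇒ F over [I-1,I-2,II-1,II-2,II-3,II-4,II-5,III-1,III-2,III-3]: 12 consistent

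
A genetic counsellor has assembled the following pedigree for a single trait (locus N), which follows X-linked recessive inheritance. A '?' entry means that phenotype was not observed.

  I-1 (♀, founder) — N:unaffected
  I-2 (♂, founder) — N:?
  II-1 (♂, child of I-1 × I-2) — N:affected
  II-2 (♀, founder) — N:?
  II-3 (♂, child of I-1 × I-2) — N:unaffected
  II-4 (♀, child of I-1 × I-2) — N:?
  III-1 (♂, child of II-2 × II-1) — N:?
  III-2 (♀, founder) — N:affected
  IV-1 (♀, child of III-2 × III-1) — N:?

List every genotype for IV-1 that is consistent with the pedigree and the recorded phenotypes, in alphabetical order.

N/I-1 un ·: X^NX^n
N/I-2 ? ·: X^NY|X^nY
N/II-1 aff I-1×I-2: X^nY
N/II-2 ? ·: X^NX^N|X^NX^n|X^nX^n
N/II-3 un I-1×I-2: X^NY
N/II-4 ? I-1×I-2: X^NX^N|X^NX^n|X^nX^n
N/III-1 ? II-2×II-1: X^NY|X^nY
N/III-2 aff ·: X^nX^n
N/IV-1 ? III-2×III-1: X^NX^n|X^nX^n
⇒ N over [I-1,I-2,II-1,II-2,II-3,II-4,III-1,III-2,IV-1]: 16 consistent

IV-1 ∈ {X^NX^n, X^nX^n}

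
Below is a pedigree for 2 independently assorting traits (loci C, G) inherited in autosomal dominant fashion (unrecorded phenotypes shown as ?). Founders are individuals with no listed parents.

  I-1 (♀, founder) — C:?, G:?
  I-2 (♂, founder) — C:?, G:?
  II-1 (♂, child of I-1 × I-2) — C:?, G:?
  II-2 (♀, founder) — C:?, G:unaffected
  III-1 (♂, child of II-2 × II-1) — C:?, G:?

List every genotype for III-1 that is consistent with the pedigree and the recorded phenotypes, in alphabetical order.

III-1 ∈ {CC Gg, CC gg, Cc Gg, Cc gg, cc Gg, cc gg}

C/I-1 ? ·: cc|Cc|CC
C/I-2 ? ·: cc|Cc|CC
C/II-1 ? I-1×I-2: cc|Cc|CC
C/II-2 ? ·: cc|Cc|CC
C/III-1 ? II-2×II-1: cc|Cc|CC
⇒ C over [I-1,I-2,II-1,II-2,III-1]: 81 consistent
G/I-1 ? ·: gg|Gg|GG
G/I-2 ? ·: gg|Gg|GG
G/II-1 ? I-1×I-2: gg|Gg|GG
G/II-2 un ·: gg
G/III-1 ? II-2×II-1: gg|Gg
⇒ G over [I-1,I-2,II-1,II-2,III-1]: 22 consistent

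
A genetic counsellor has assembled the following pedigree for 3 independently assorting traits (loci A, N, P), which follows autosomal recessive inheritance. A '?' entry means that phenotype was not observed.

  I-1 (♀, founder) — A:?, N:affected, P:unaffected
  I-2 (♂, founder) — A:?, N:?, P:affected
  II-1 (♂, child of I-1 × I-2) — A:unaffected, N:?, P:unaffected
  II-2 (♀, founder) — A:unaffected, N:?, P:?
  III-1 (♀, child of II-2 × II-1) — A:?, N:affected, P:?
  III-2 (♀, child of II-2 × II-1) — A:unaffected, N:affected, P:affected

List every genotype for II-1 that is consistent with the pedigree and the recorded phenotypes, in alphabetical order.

A/I-1 ? ·: AA|Aa|aa
A/I-2 ? ·: AA|Aa|aa
A/II-1 un I-1×I-2: AA|Aa
A/II-2 un ·: AA|Aa
A/III-1 ? II-2×II-1: AA|Aa|aa
A/III-2 un II-2×II-1: AA|Aa
⇒ A over [I-1,I-2,II-1,II-2,III-1,III-2]: 90 consistent
N/I-1 aff ·: nn
N/I-2 ? ·: NN|Nn|nn
N/II-1 ? I-1×I-2: Nn|nn
N/II-2 ? ·: Nn|nn
N/III-1 aff II-2×II-1: nn
N/III-2 aff II-2×II-1: nn
⇒ N over [I-1,I-2,II-1,II-2,III-1,III-2]: 8 consistent
P/I-1 un ·: PP|Pp
P/I-2 aff ·: pp
P/II-1 un I-1×I-2: Pp
P/II-2 ? ·: Pp|pp
P/III-1 ? II-2×II-1: PP|Pp|pp
P/III-2 aff II-2×II-1: pp
⇒ P over [I-1,I-2,II-1,II-2,III-1,III-2]: 10 consistent

II-1 ∈ {AA Nn Pp, AA nn Pp, Aa Nn Pp, Aa nn Pp}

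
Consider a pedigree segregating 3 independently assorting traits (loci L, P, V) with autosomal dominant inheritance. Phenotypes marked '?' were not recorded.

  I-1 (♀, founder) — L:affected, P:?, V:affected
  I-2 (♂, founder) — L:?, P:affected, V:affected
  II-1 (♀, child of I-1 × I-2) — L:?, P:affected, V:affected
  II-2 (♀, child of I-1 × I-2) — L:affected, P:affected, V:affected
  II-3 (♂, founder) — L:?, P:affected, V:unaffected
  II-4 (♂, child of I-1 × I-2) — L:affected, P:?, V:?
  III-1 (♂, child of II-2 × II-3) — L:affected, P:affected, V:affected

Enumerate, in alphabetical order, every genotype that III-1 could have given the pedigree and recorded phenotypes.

III-1 ∈ {LL PP Vv, LL Pp Vv, Ll PP Vv, Ll Pp Vv}

L/I-1 aff ·: Ll|LL
L/I-2 ? ·: ll|Ll|LL
L/II-1 ? I-1×I-2: ll|Ll|LL
L/II-2 aff I-1×I-2: Ll|LL
L/II-3 ? ·: ll|Ll|LL
L/II-4 aff I-1×I-2: Ll|LL
L/III-1 aff II-2×II-3: Ll|LL
⇒ L over [I-1,I-2,II-1,II-2,II-3,II-4,III-1]: 145 consistent
P/I-1 ? ·: pp|Pp|PP
P/I-2 aff ·: Pp|PP
P/II-1 aff I-1×I-2: Pp|PP
P/II-2 aff I-1×I-2: Pp|PP
P/II-3 aff ·: Pp|PP
P/II-4 ? I-1×I-2: pp|Pp|PP
P/III-1 aff II-2×II-3: Pp|PP
⇒ P over [I-1,I-2,II-1,II-2,II-3,II-4,III-1]: 113 consistent
V/I-1 aff ·: Vv|VV
V/I-2 aff ·: Vv|VV
V/II-1 aff I-1×I-2: Vv|VV
V/II-2 aff I-1×I-2: Vv|VV
V/II-3 un ·: vv
V/II-4 ? I-1×I-2: vv|Vv|VV
V/III-1 aff II-2×II-3: Vv
⇒ V over [I-1,I-2,II-1,II-2,II-3,II-4,III-1]: 29 consistent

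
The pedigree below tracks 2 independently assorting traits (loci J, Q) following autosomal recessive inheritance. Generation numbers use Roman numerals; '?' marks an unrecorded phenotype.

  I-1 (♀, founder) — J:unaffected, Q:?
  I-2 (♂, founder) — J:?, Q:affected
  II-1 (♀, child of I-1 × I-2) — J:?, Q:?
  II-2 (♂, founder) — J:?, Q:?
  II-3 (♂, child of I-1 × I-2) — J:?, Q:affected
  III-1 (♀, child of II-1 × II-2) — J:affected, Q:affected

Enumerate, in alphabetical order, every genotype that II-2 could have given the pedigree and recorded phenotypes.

II-2 ∈ {Jj Qq, Jj qq, jj Qq, jj qq}

J/I-1 un ·: JJ|Jj
J/I-2 ? ·: JJ|Jj|jj
J/II-1 ? I-1×I-2: Jj|jj
J/II-2 ? ·: Jj|jj
J/II-3 ? I-1×I-2: JJ|Jj|jj
J/III-1 aff II-1×II-2: jj
⇒ J over [I-1,I-2,II-1,II-2,II-3,III-1]: 30 consistent
Q/I-1 ? ·: Qq|qq
Q/I-2 aff ·: qq
Q/II-1 ? I-1×I-2: Qq|qq
Q/II-2 ? ·: Qq|qq
Q/II-3 aff I-1×I-2: qq
Q/III-1 aff II-1×II-2: qq
⇒ Q over [I-1,I-2,II-1,II-2,II-3,III-1]: 6 consistent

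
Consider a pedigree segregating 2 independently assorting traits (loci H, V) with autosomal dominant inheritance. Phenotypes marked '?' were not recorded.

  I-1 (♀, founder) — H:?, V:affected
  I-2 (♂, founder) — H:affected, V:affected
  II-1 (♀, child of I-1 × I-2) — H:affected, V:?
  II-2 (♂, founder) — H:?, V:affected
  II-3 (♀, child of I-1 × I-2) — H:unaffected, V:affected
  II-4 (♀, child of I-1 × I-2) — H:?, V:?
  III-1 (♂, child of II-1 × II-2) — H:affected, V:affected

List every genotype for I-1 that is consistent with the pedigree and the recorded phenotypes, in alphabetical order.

H/I-1 ? ·: hh|Hh
H/I-2 aff ·: Hh
H/II-1 aff I-1×I-2: Hh|HH
H/II-2 ? ·: hh|Hh|HH
H/II-3 un I-1×I-2: hh
H/II-4 ? I-1×I-2: hh|Hh|HH
H/III-1 aff II-1×II-2: Hh|HH
⇒ H over [I-1,I-2,II-1,II-2,II-3,II-4,III-1]: 37 consistent
V/I-1 aff ·: Vv|VV
V/I-2 aff ·: Vv|VV
V/II-1 ? I-1×I-2: vv|Vv|VV
V/II-2 aff ·: Vv|VV
V/II-3 aff I-1×I-2: Vv|VV
V/II-4 ? I-1×I-2: vv|Vv|VV
V/III-1 aff II-1×II-2: Vv|VV
⇒ V over [I-1,I-2,II-1,II-2,II-3,II-4,III-1]: 113 consistent

I-1 ∈ {Hh VV, Hh Vv, hh VV, hh Vv}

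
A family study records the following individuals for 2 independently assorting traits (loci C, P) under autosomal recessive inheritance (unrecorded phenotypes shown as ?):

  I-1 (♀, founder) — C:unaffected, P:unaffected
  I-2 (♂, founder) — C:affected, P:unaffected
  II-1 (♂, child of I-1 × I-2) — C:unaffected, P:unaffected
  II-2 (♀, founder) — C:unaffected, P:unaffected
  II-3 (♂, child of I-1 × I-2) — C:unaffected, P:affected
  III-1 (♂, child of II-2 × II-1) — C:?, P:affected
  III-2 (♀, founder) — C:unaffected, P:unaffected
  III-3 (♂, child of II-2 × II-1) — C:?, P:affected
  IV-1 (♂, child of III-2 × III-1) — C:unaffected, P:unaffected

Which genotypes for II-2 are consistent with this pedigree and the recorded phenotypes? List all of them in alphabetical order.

II-2 ∈ {CC Pp, Cc Pp}

C/I-1 un ·: CC|Cc
C/I-2 aff ·: cc
C/II-1 un I-1×I-2: Cc
C/II-2 un ·: CC|Cc
C/II-3 un I-1×I-2: Cc
C/III-1 ? II-2×II-1: CC|Cc|cc
C/III-2 un ·: CC|Cc
C/III-3 ? II-2×II-1: CC|Cc|cc
C/IV-1 un III-2×III-1: CC|Cc
⇒ C over [I-1,I-2,II-1,II-2,II-3,III-1,III-2,III-3,IV-1]: 82 consistent
P/I-1 un ·: Pp
P/I-2 un ·: Pp
P/II-1 un I-1×I-2: Pp
P/II-2 un ·: Pp
P/II-3 aff I-1×I-2: pp
P/III-1 aff II-2×II-1: pp
P/III-2 un ·: PP|Pp
P/III-3 aff II-2×II-1: pp
P/IV-1 un III-2×III-1: Pp
⇒ P over [I-1,I-2,II-1,II-2,II-3,III-1,III-2,III-3,IV-1]: 2 consistent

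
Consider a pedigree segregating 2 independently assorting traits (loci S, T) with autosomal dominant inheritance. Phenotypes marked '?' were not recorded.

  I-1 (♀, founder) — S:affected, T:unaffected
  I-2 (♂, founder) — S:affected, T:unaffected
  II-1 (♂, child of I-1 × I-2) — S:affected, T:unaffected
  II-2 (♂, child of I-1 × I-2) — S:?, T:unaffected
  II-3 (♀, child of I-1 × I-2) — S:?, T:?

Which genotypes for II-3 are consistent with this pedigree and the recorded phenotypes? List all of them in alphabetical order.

S/I-1 aff ·: Ss|SS
S/I-2 aff ·: Ss|SS
S/II-1 aff I-1×I-2: Ss|SS
S/II-2 ? I-1×I-2: ss|Ss|SS
S/II-3 ? I-1×I-2: ss|Ss|SS
⇒ S over [I-1,I-2,II-1,II-2,II-3]: 35 consistent
T/I-1 un ·: tt
T/I-2 un ·: tt
T/II-1 un I-1×I-2: tt
T/II-2 un I-1×I-2: tt
T/II-3 ? I-1×I-2: tt
⇒ T over [I-1,I-2,II-1,II-2,II-3]: 1 consistent

II-3 ∈ {SS tt, Ss tt, ss tt}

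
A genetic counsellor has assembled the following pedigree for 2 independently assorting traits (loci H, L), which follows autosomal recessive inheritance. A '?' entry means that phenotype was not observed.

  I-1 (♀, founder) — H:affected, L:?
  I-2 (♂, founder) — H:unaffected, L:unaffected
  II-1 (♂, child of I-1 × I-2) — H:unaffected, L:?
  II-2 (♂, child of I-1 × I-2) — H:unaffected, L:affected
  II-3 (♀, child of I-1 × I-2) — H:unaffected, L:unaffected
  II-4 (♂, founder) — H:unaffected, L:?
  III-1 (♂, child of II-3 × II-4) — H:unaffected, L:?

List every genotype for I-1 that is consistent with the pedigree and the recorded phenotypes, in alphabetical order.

I-1 ∈ {hh Ll, hh ll}

H/I-1 aff ·: hh
H/I-2 un ·: HH|Hh
H/II-1 un I-1×I-2: Hh
H/II-2 un I-1×I-2: Hh
H/II-3 un I-1×I-2: Hh
H/II-4 un ·: HH|Hh
H/III-1 un II-3×II-4: HH|Hh
⇒ H over [I-1,I-2,II-1,II-2,II-3,II-4,III-1]: 8 consistent
L/I-1 ? ·: Ll|ll
L/I-2 un ·: Ll
L/II-1 ? I-1×I-2: LL|Ll|ll
L/II-2 aff I-1×I-2: ll
L/II-3 un I-1×I-2: LL|Ll
L/II-4 ? ·: LL|Ll|ll
L/III-1 ? II-3×II-4: LL|Ll|ll
⇒ L over [I-1,I-2,II-1,II-2,II-3,II-4,III-1]: 47 consistent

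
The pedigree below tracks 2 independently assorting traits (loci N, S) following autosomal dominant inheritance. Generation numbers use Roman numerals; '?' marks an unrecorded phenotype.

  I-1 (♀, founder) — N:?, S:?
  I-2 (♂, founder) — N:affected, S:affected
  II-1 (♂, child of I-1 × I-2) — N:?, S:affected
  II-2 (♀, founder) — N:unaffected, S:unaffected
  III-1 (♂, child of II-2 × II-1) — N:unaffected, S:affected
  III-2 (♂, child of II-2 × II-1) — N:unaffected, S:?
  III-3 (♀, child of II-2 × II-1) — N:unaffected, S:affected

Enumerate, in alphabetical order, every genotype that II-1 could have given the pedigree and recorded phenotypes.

N/I-1 ? ·: nn|Nn|NN
N/I-2 aff ·: Nn|NN
N/II-1 ? I-1×I-2: nn|Nn
N/II-2 un ·: nn
N/III-1 un II-2×II-1: nn
N/III-2 un II-2×II-1: nn
N/III-3 un II-2×II-1: nn
⇒ N over [I-1,I-2,II-1,II-2,III-1,III-2,III-3]: 7 consistent
S/I-1 ? ·: ss|Ss|SS
S/I-2 aff ·: Ss|SS
S/II-1 aff I-1×I-2: Ss|SS
S/II-2 un ·: ss
S/III-1 aff II-2×II-1: Ss
S/III-2 ? II-2×II-1: ss|Ss
S/III-3 aff II-2×II-1: Ss
⇒ S over [I-1,I-2,II-1,II-2,III-1,III-2,III-3]: 14 consistent

II-1 ∈ {Nn SS, Nn Ss, nn SS, nn Ss}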